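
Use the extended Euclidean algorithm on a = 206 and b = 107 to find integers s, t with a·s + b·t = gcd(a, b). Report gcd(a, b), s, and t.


Euclidean algorithm on (206, 107) — divide until remainder is 0:
  206 = 1 · 107 + 99
  107 = 1 · 99 + 8
  99 = 12 · 8 + 3
  8 = 2 · 3 + 2
  3 = 1 · 2 + 1
  2 = 2 · 1 + 0
gcd(206, 107) = 1.
Track Bezout coefficients alongside the remainders: start with r₀ = 206 = a·1 + b·0 (s = 1, t = 0) and r₁ = 107 = a·0 + b·1 (s = 0, t = 1); each new remainder r_{k+1} = r_{k-1} − q_k·r_k inherits s_{k+1} = s_{k-1} − q_k·s_k, t_{k+1} = t_{k-1} − q_k·t_k, so r_k = a·s_k + b·t_k at every step:
  q = 1: r = 99, s = 1 − 1·0 = 1, t = 0 − 1·1 = -1  (check: 206·1 + 107·(-1) = 99)
  q = 1: r = 8, s = 0 − 1·1 = -1, t = 1 − 1·(-1) = 2  (check: 206·(-1) + 107·2 = 8)
  q = 12: r = 3, s = 1 − 12·(-1) = 13, t = -1 − 12·2 = -25  (check: 206·13 + 107·(-25) = 3)
  q = 2: r = 2, s = -1 − 2·13 = -27, t = 2 − 2·(-25) = 52  (check: 206·(-27) + 107·52 = 2)
  q = 1: r = 1, s = 13 − 1·(-27) = 40, t = -25 − 1·52 = -77  (check: 206·40 + 107·(-77) = 1)
The row with r = 1 (the gcd) gives the Bezout coefficients s = 40, t = -77.
Result: 206 · (40) + 107 · (-77) = 1.

gcd(206, 107) = 1; s = 40, t = -77 (check: 206·40 + 107·(-77) = 1).


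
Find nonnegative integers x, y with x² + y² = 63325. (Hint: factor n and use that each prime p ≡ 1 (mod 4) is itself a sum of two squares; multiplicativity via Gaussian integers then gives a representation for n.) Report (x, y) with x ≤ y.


Step 1: Factor n = 63325 = 5^2 · 17 · 149.
Step 2: Check the mod-4 condition on each prime factor: 5 ≡ 1 (mod 4), exponent 2; 17 ≡ 1 (mod 4), exponent 1; 149 ≡ 1 (mod 4), exponent 1.
All primes ≡ 3 (mod 4) appear to even exponent (or don't appear), so by the two-squares theorem n IS expressible as a sum of two squares.
Step 3: Build a representation. Group n = k² · m with k = 5 and m = 17 · 149 = 2533 (a product of primes ≡ 1 (mod 4)); a representation of m scales to one of n via (k·x)² + (k·y)² = k²(x² + y²). Each prime p ≡ 1 (mod 4) is itself a sum of two squares; find a² by testing p − a² for a perfect square:
  17: 17 − 1² = 16 = 4² ⇒ 17 = 1² + 4².
  149: 149 − 1² = 148, 149 − 2² = 145, 149 − 3² = 140, 149 − 4² = 133, 149 − 5² = 124, 149 − 6² = 113, 149 − 7² = 100 = 10² ⇒ 149 = 7² + 10².
  Combine using the Brahmagupta–Fibonacci identity (a² + b²)(c² + d²) = (ac − bd)² + (ad + bc)² = (ac + bd)² + (ad − bc)²:
  17 · 149 = 2533: from (1² + 4²)(7² + 10²), take (1·7 − 4·10, 1·10 + 4·7) = (7 − 40, 10 + 28) = (-33, 38); dropping signs (only squares matter) gives (33, 38); check 33² + 38² = 1089 + 1444 = 2533 ✓.
  Scale by k = 5: (5·33, 5·38) = (165, 190).
Step 4: Order so x ≤ y and verify: 165² + 190² = 27225 + 36100 = 63325 = n. ✓

n = 63325 = 165² + 190² (one valid representation with x ≤ y).


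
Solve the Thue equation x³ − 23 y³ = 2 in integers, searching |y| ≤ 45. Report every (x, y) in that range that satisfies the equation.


The equation is x³ - 23y³ = 2. For fixed y, x³ = 23·y³ + 2, so a solution requires the RHS to be a perfect cube.
Strategy: iterate y from -45 to 45, compute RHS = 23·y³ + 2, and check whether it is a (positive or negative) perfect cube.
Check small values of y:
  y = 0: RHS = 2 is not a perfect cube.
  y = 1: RHS = 25 is not a perfect cube.
  y = -1: RHS = -21 is not a perfect cube.
  y = 2: RHS = 186 is not a perfect cube.
  y = -2: RHS = -182 is not a perfect cube.
  y = 3: RHS = 623 is not a perfect cube.
  y = -3: RHS = -619 is not a perfect cube.
Continuing the search up to |y| = 45 finds no solutions either.
No (x, y) in the scanned range satisfies the equation.

No integer solutions with |y| ≤ 45.


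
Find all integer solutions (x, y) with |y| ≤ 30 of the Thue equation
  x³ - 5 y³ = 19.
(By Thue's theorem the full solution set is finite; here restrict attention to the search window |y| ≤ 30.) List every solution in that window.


The equation is x³ - 5y³ = 19. For fixed y, x³ = 5·y³ + 19, so a solution requires the RHS to be a perfect cube.
Strategy: iterate y from -30 to 30, compute RHS = 5·y³ + 19, and check whether it is a (positive or negative) perfect cube.
Check small values of y:
  y = 0: RHS = 19 is not a perfect cube.
  y = 1: RHS = 24 is not a perfect cube.
  y = -1: RHS = 14 is not a perfect cube.
  y = 2: RHS = 59 is not a perfect cube.
  y = -2: RHS = -21 is not a perfect cube.
  y = 3: RHS = 154 is not a perfect cube.
  y = -3: RHS = -116 is not a perfect cube.
Continuing the search up to |y| = 30 finds no solutions either.
No (x, y) in the scanned range satisfies the equation.

No integer solutions with |y| ≤ 30.


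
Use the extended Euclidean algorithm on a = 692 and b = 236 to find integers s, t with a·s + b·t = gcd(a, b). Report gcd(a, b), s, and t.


Euclidean algorithm on (692, 236) — divide until remainder is 0:
  692 = 2 · 236 + 220
  236 = 1 · 220 + 16
  220 = 13 · 16 + 12
  16 = 1 · 12 + 4
  12 = 3 · 4 + 0
gcd(692, 236) = 4.
Track Bezout coefficients alongside the remainders: start with r₀ = 692 = a·1 + b·0 (s = 1, t = 0) and r₁ = 236 = a·0 + b·1 (s = 0, t = 1); each new remainder r_{k+1} = r_{k-1} − q_k·r_k inherits s_{k+1} = s_{k-1} − q_k·s_k, t_{k+1} = t_{k-1} − q_k·t_k, so r_k = a·s_k + b·t_k at every step:
  q = 2: r = 220, s = 1 − 2·0 = 1, t = 0 − 2·1 = -2  (check: 692·1 + 236·(-2) = 220)
  q = 1: r = 16, s = 0 − 1·1 = -1, t = 1 − 1·(-2) = 3  (check: 692·(-1) + 236·3 = 16)
  q = 13: r = 12, s = 1 − 13·(-1) = 14, t = -2 − 13·3 = -41  (check: 692·14 + 236·(-41) = 12)
  q = 1: r = 4, s = -1 − 1·14 = -15, t = 3 − 1·(-41) = 44  (check: 692·(-15) + 236·44 = 4)
The row with r = 4 (the gcd) gives the Bezout coefficients s = -15, t = 44.
Result: 692 · (-15) + 236 · (44) = 4.

gcd(692, 236) = 4; s = -15, t = 44 (check: 692·(-15) + 236·44 = 4).


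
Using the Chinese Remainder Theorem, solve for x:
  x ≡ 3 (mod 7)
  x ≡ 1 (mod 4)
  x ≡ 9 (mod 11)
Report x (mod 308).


Moduli 7, 4, 11 are pairwise coprime; by CRT there is a unique solution modulo M = 7 · 4 · 11 = 308.
Solve pairwise, accumulating the modulus:
  Start with x ≡ 3 (mod 7).
  Combine with x ≡ 1 (mod 4): since gcd(7, 4) = 1, we get a unique residue mod 28.
    Write x = 3 + 7·t and substitute into x ≡ 1 (mod 4): 7·t ≡ 1 − 3 = -2 (mod 4).
    Reduce coefficients mod 4: 3·t ≡ 2 (mod 4).
    The inverse of 3 mod 4 is 3 (since 3·3 = 9 = 2·4 + 1), so t ≡ 3·2 = 6 ≡ 2 (mod 4).
    Then x = 3 + 7·2 = 17, valid modulo lcm(7, 4) = 28: x ≡ 17 (mod 28).
  Combine with x ≡ 9 (mod 11): since gcd(28, 11) = 1, we get a unique residue mod 308.
    Write x = 17 + 28·t and substitute into x ≡ 9 (mod 11): 28·t ≡ 9 − 17 = -8 (mod 11).
    Reduce coefficients mod 11: 6·t ≡ 3 (mod 11).
    The inverse of 6 mod 11 is 2 (since 6·2 = 12 = 1·11 + 1), so t ≡ 2·3 = 6 ≡ 6 (mod 11).
    Then x = 17 + 28·6 = 185, valid modulo lcm(28, 11) = 308: x ≡ 185 (mod 308).
Verify: 185 mod 7 = 3 ✓, 185 mod 4 = 1 ✓, 185 mod 11 = 9 ✓.

x ≡ 185 (mod 308).


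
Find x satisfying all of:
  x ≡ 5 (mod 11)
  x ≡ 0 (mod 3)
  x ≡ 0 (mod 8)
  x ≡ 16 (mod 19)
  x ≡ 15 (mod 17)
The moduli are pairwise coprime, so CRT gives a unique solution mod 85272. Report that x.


Product of moduli M = 11 · 3 · 8 · 19 · 17 = 85272.
Merge one congruence at a time:
  Start: x ≡ 5 (mod 11).
  Combine with x ≡ 0 (mod 3); new modulus lcm = 33.
    Write x = 5 + 11·t and substitute into x ≡ 0 (mod 3): 11·t ≡ 0 − 5 = -5 (mod 3).
    Reduce coefficients mod 3: 2·t ≡ 1 (mod 3).
    The inverse of 2 mod 3 is 2 (since 2·2 = 4 = 1·3 + 1), so t ≡ 2·1 = 2 ≡ 2 (mod 3).
    Then x = 5 + 11·2 = 27, valid modulo lcm(11, 3) = 33: x ≡ 27 (mod 33).
  Combine with x ≡ 0 (mod 8); new modulus lcm = 264.
    Write x = 27 + 33·t and substitute into x ≡ 0 (mod 8): 33·t ≡ 0 − 27 = -27 (mod 8).
    Reduce coefficients mod 8: 1·t ≡ 5 (mod 8).
    So t ≡ 5 (mod 8).
    Then x = 27 + 33·5 = 192, valid modulo lcm(33, 8) = 264: x ≡ 192 (mod 264).
  Combine with x ≡ 16 (mod 19); new modulus lcm = 5016.
    Write x = 192 + 264·t and substitute into x ≡ 16 (mod 19): 264·t ≡ 16 − 192 = -176 (mod 19).
    Reduce coefficients mod 19: 17·t ≡ 14 (mod 19).
    The inverse of 17 mod 19 is 9 (since 17·9 = 153 = 8·19 + 1), so t ≡ 9·14 = 126 ≡ 12 (mod 19).
    Then x = 192 + 264·12 = 3360, valid modulo lcm(264, 19) = 5016: x ≡ 3360 (mod 5016).
  Combine with x ≡ 15 (mod 17); new modulus lcm = 85272.
    Write x = 3360 + 5016·t and substitute into x ≡ 15 (mod 17): 5016·t ≡ 15 − 3360 = -3345 (mod 17).
    Reduce coefficients mod 17: 1·t ≡ 4 (mod 17).
    So t ≡ 4 (mod 17).
    Then x = 3360 + 5016·4 = 23424, valid modulo lcm(5016, 17) = 85272: x ≡ 23424 (mod 85272).
Verify against each original: 23424 mod 11 = 5, 23424 mod 3 = 0, 23424 mod 8 = 0, 23424 mod 19 = 16, 23424 mod 17 = 15.

x ≡ 23424 (mod 85272).


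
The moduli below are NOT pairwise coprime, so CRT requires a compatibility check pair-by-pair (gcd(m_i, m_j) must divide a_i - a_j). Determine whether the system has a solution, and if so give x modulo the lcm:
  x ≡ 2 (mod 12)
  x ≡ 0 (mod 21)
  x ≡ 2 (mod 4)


Moduli 12, 21, 4 are not pairwise coprime, so CRT works modulo lcm(m_i) when all pairwise compatibility conditions hold.
Pairwise compatibility: gcd(m_i, m_j) must divide a_i - a_j for every pair.
Merge one congruence at a time:
  Start: x ≡ 2 (mod 12).
  Combine with x ≡ 0 (mod 21): gcd(12, 21) = 3, and 0 - 2 = -2 is NOT divisible by 3.
    ⇒ system is inconsistent (no integer solution).

No solution (the system is inconsistent).


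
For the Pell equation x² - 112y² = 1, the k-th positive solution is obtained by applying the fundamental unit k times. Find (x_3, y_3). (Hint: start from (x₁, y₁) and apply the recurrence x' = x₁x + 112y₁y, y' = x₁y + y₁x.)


Step 1: Find the fundamental solution (x₁, y₁) of x² - 112y² = 1.
  Expand √112 as a continued fraction. a₀ = ⌊√112⌋ = 10; iterate m_{k+1} = d_k·a_k − m_k, d_{k+1} = (112 − m_{k+1}²)/d_k, a_{k+1} = ⌊(a₀ + m_{k+1})/d_{k+1}⌋ (starting m₀ = 0, d₀ = 1), with convergents p_k = a_k·p_{k-1} + p_{k-2}, q_k = a_k·q_{k-1} + q_{k-2} (p₋₁ = 1, q₋₁ = 0):
  k = 0: a₀ = 10; p₀/q₀ = 10/1; p₀² − 112·q₀² = 100 − 112 = -12.
  k = 1: m = 10, d = 12, a = ⌊(10 + 10)/12⌋ = 1; p/q = (1·10 + 1)/(1·1 + 0) = 11/1; p² − 112·q² = 121 − 112 = 9.
  k = 2: m = 2, d = 9, a = ⌊(10 + 2)/9⌋ = 1; p/q = (1·11 + 10)/(1·1 + 1) = 21/2; p² − 112·q² = 441 − 448 = -7.
  k = 3: m = 7, d = 7, a = ⌊(10 + 7)/7⌋ = 2; p/q = (2·21 + 11)/(2·2 + 1) = 53/5; p² − 112·q² = 2809 − 2800 = 9.
  k = 4: m = 7, d = 9, a = ⌊(10 + 7)/9⌋ = 1; p/q = (1·53 + 21)/(1·5 + 2) = 74/7; p² − 112·q² = 5476 − 5488 = -12.
  k = 5: m = 2, d = 12, a = ⌊(10 + 2)/12⌋ = 1; p/q = (1·74 + 53)/(1·7 + 5) = 127/12; p² − 112·q² = 16129 − 16128 = 1.
  The first convergent with p² − 112·q² = 1 gives the fundamental solution (x₁, y₁) = (127, 12).
Step 2: Apply the recurrence (x_{n+1}, y_{n+1}) = (x₁x_n + 112y₁y_n, x₁y_n + y₁x_n) repeatedly.
  From (x_1, y_1) = (127, 12): x_2 = 127·127 + 112·12·12 = 32257; y_2 = 127·12 + 12·127 = 3048.
  From (x_2, y_2) = (32257, 3048): x_3 = 127·32257 + 112·12·3048 = 8193151; y_3 = 127·3048 + 12·32257 = 774180.
Step 3: Verify x_3² - 112·y_3² = 67127723308801 - 67127723308800 = 1 (should be 1). ✓

(x_1, y_1) = (127, 12); (x_3, y_3) = (8193151, 774180).


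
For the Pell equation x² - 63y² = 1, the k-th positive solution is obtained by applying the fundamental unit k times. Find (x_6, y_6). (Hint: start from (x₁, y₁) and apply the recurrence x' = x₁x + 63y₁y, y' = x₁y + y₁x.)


Step 1: Find the fundamental solution (x₁, y₁) of x² - 63y² = 1.
  Expand √63 as a continued fraction. a₀ = ⌊√63⌋ = 7; iterate m_{k+1} = d_k·a_k − m_k, d_{k+1} = (63 − m_{k+1}²)/d_k, a_{k+1} = ⌊(a₀ + m_{k+1})/d_{k+1}⌋ (starting m₀ = 0, d₀ = 1), with convergents p_k = a_k·p_{k-1} + p_{k-2}, q_k = a_k·q_{k-1} + q_{k-2} (p₋₁ = 1, q₋₁ = 0):
  k = 0: a₀ = 7; p₀/q₀ = 7/1; p₀² − 63·q₀² = 49 − 63 = -14.
  k = 1: m = 7, d = 14, a = ⌊(7 + 7)/14⌋ = 1; p/q = (1·7 + 1)/(1·1 + 0) = 8/1; p² − 63·q² = 64 − 63 = 1.
  The first convergent with p² − 63·q² = 1 gives the fundamental solution (x₁, y₁) = (8, 1).
Step 2: Apply the recurrence (x_{n+1}, y_{n+1}) = (x₁x_n + 63y₁y_n, x₁y_n + y₁x_n) repeatedly.
  From (x_1, y_1) = (8, 1): x_2 = 8·8 + 63·1·1 = 127; y_2 = 8·1 + 1·8 = 16.
  From (x_2, y_2) = (127, 16): x_3 = 8·127 + 63·1·16 = 2024; y_3 = 8·16 + 1·127 = 255.
  From (x_3, y_3) = (2024, 255): x_4 = 8·2024 + 63·1·255 = 32257; y_4 = 8·255 + 1·2024 = 4064.
  From (x_4, y_4) = (32257, 4064): x_5 = 8·32257 + 63·1·4064 = 514088; y_5 = 8·4064 + 1·32257 = 64769.
  From (x_5, y_5) = (514088, 64769): x_6 = 8·514088 + 63·1·64769 = 8193151; y_6 = 8·64769 + 1·514088 = 1032240.
Step 3: Verify x_6² - 63·y_6² = 67127723308801 - 67127723308800 = 1 (should be 1). ✓

(x_1, y_1) = (8, 1); (x_6, y_6) = (8193151, 1032240).


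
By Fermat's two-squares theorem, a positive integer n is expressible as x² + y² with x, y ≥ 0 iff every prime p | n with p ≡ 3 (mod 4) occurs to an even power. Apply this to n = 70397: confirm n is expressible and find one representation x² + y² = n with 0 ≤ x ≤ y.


Step 1: Factor n = 70397 = 17 · 41 · 101.
Step 2: Check the mod-4 condition on each prime factor: 17 ≡ 1 (mod 4), exponent 1; 41 ≡ 1 (mod 4), exponent 1; 101 ≡ 1 (mod 4), exponent 1.
All primes ≡ 3 (mod 4) appear to even exponent (or don't appear), so by the two-squares theorem n IS expressible as a sum of two squares.
Step 3: Build a representation. Here n = 17 · 41 · 101 is a product of primes ≡ 1 (mod 4). Each prime p ≡ 1 (mod 4) is itself a sum of two squares; find a² by testing p − a² for a perfect square:
  17: 17 − 1² = 16 = 4² ⇒ 17 = 1² + 4².
  41: 41 − 1² = 40, 41 − 2² = 37, 41 − 3² = 32, 41 − 4² = 25 = 5² ⇒ 41 = 4² + 5².
  101: 101 − 1² = 100 = 10² ⇒ 101 = 1² + 10².
  Combine using the Brahmagupta–Fibonacci identity (a² + b²)(c² + d²) = (ac − bd)² + (ad + bc)² = (ac + bd)² + (ad − bc)²:
  17 · 41 = 697: from (1² + 4²)(4² + 5²), take (1·4 − 4·5, 1·5 + 4·4) = (4 − 20, 5 + 16) = (-16, 21); dropping signs (only squares matter) gives (16, 21); check 16² + 21² = 256 + 441 = 697 ✓.
  697 · 101 = 70397: from (16² + 21²)(1² + 10²), take (16·1 − 21·10, 16·10 + 21·1) = (16 − 210, 160 + 21) = (-194, 181); dropping signs (only squares matter) gives (194, 181); check 194² + 181² = 37636 + 32761 = 70397 ✓.
Step 4: Order so x ≤ y and verify: 181² + 194² = 32761 + 37636 = 70397 = n. ✓

n = 70397 = 181² + 194² (one valid representation with x ≤ y).


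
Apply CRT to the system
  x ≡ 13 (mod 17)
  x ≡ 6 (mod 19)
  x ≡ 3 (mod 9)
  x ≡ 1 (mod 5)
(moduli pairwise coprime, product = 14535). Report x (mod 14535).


Product of moduli M = 17 · 19 · 9 · 5 = 14535.
Merge one congruence at a time:
  Start: x ≡ 13 (mod 17).
  Combine with x ≡ 6 (mod 19); new modulus lcm = 323.
    Write x = 13 + 17·t and substitute into x ≡ 6 (mod 19): 17·t ≡ 6 − 13 = -7 (mod 19).
    Reduce coefficients mod 19: 17·t ≡ 12 (mod 19).
    The inverse of 17 mod 19 is 9 (since 17·9 = 153 = 8·19 + 1), so t ≡ 9·12 = 108 ≡ 13 (mod 19).
    Then x = 13 + 17·13 = 234, valid modulo lcm(17, 19) = 323: x ≡ 234 (mod 323).
  Combine with x ≡ 3 (mod 9); new modulus lcm = 2907.
    Write x = 234 + 323·t and substitute into x ≡ 3 (mod 9): 323·t ≡ 3 − 234 = -231 (mod 9).
    Reduce coefficients mod 9: 8·t ≡ 3 (mod 9).
    The inverse of 8 mod 9 is 8 (since 8·8 = 64 = 7·9 + 1), so t ≡ 8·3 = 24 ≡ 6 (mod 9).
    Then x = 234 + 323·6 = 2172, valid modulo lcm(323, 9) = 2907: x ≡ 2172 (mod 2907).
  Combine with x ≡ 1 (mod 5); new modulus lcm = 14535.
    Write x = 2172 + 2907·t and substitute into x ≡ 1 (mod 5): 2907·t ≡ 1 − 2172 = -2171 (mod 5).
    Reduce coefficients mod 5: 2·t ≡ 4 (mod 5).
    The inverse of 2 mod 5 is 3 (since 2·3 = 6 = 1·5 + 1), so t ≡ 3·4 = 12 ≡ 2 (mod 5).
    Then x = 2172 + 2907·2 = 7986, valid modulo lcm(2907, 5) = 14535: x ≡ 7986 (mod 14535).
Verify against each original: 7986 mod 17 = 13, 7986 mod 19 = 6, 7986 mod 9 = 3, 7986 mod 5 = 1.

x ≡ 7986 (mod 14535).


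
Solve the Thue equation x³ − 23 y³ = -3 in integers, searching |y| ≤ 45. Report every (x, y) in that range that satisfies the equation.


The equation is x³ - 23y³ = -3. For fixed y, x³ = 23·y³ − 3, so a solution requires the RHS to be a perfect cube.
Strategy: iterate y from -45 to 45, compute RHS = 23·y³ − 3, and check whether it is a (positive or negative) perfect cube.
Check small values of y:
  y = 0: RHS = -3 is not a perfect cube.
  y = 1: RHS = 20 is not a perfect cube.
  y = -1: RHS = -26 is not a perfect cube.
  y = 2: RHS = 181 is not a perfect cube.
  y = -2: RHS = -187 is not a perfect cube.
  y = 3: RHS = 618 is not a perfect cube.
  y = -3: RHS = -624 is not a perfect cube.
Continuing the search up to |y| = 45 finds no solutions either.
No (x, y) in the scanned range satisfies the equation.

No integer solutions with |y| ≤ 45.


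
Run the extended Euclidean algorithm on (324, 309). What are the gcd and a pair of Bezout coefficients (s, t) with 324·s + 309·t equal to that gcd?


Euclidean algorithm on (324, 309) — divide until remainder is 0:
  324 = 1 · 309 + 15
  309 = 20 · 15 + 9
  15 = 1 · 9 + 6
  9 = 1 · 6 + 3
  6 = 2 · 3 + 0
gcd(324, 309) = 3.
Track Bezout coefficients alongside the remainders: start with r₀ = 324 = a·1 + b·0 (s = 1, t = 0) and r₁ = 309 = a·0 + b·1 (s = 0, t = 1); each new remainder r_{k+1} = r_{k-1} − q_k·r_k inherits s_{k+1} = s_{k-1} − q_k·s_k, t_{k+1} = t_{k-1} − q_k·t_k, so r_k = a·s_k + b·t_k at every step:
  q = 1: r = 15, s = 1 − 1·0 = 1, t = 0 − 1·1 = -1  (check: 324·1 + 309·(-1) = 15)
  q = 20: r = 9, s = 0 − 20·1 = -20, t = 1 − 20·(-1) = 21  (check: 324·(-20) + 309·21 = 9)
  q = 1: r = 6, s = 1 − 1·(-20) = 21, t = -1 − 1·21 = -22  (check: 324·21 + 309·(-22) = 6)
  q = 1: r = 3, s = -20 − 1·21 = -41, t = 21 − 1·(-22) = 43  (check: 324·(-41) + 309·43 = 3)
The row with r = 3 (the gcd) gives the Bezout coefficients s = -41, t = 43.
Result: 324 · (-41) + 309 · (43) = 3.

gcd(324, 309) = 3; s = -41, t = 43 (check: 324·(-41) + 309·43 = 3).


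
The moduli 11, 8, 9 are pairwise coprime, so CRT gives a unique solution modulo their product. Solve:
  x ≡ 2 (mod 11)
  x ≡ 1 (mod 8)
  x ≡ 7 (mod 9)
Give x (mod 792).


Moduli 11, 8, 9 are pairwise coprime; by CRT there is a unique solution modulo M = 11 · 8 · 9 = 792.
Solve pairwise, accumulating the modulus:
  Start with x ≡ 2 (mod 11).
  Combine with x ≡ 1 (mod 8): since gcd(11, 8) = 1, we get a unique residue mod 88.
    Write x = 2 + 11·t and substitute into x ≡ 1 (mod 8): 11·t ≡ 1 − 2 = -1 (mod 8).
    Reduce coefficients mod 8: 3·t ≡ 7 (mod 8).
    The inverse of 3 mod 8 is 3 (since 3·3 = 9 = 1·8 + 1), so t ≡ 3·7 = 21 ≡ 5 (mod 8).
    Then x = 2 + 11·5 = 57, valid modulo lcm(11, 8) = 88: x ≡ 57 (mod 88).
  Combine with x ≡ 7 (mod 9): since gcd(88, 9) = 1, we get a unique residue mod 792.
    Write x = 57 + 88·t and substitute into x ≡ 7 (mod 9): 88·t ≡ 7 − 57 = -50 (mod 9).
    Reduce coefficients mod 9: 7·t ≡ 4 (mod 9).
    The inverse of 7 mod 9 is 4 (since 7·4 = 28 = 3·9 + 1), so t ≡ 4·4 = 16 ≡ 7 (mod 9).
    Then x = 57 + 88·7 = 673, valid modulo lcm(88, 9) = 792: x ≡ 673 (mod 792).
Verify: 673 mod 11 = 2 ✓, 673 mod 8 = 1 ✓, 673 mod 9 = 7 ✓.

x ≡ 673 (mod 792).


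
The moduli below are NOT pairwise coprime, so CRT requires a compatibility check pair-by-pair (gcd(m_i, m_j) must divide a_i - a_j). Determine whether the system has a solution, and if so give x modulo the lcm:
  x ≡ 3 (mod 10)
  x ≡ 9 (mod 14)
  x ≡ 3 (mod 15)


Moduli 10, 14, 15 are not pairwise coprime, so CRT works modulo lcm(m_i) when all pairwise compatibility conditions hold.
Pairwise compatibility: gcd(m_i, m_j) must divide a_i - a_j for every pair.
Merge one congruence at a time:
  Start: x ≡ 3 (mod 10).
  Combine with x ≡ 9 (mod 14): gcd(10, 14) = 2; 9 - 3 = 6, which IS divisible by 2, so compatible.
    Write x = 3 + 10·t and substitute into x ≡ 9 (mod 14): 10·t ≡ 9 − 3 = 6 (mod 14).
    Divide the congruence (and modulus) by g = 2: 5·t ≡ 3 (mod 7).
    The inverse of 5 mod 7 is 3 (since 5·3 = 15 = 2·7 + 1), so t ≡ 3·3 = 9 ≡ 2 (mod 7).
    Then x = 3 + 10·2 = 23, valid modulo lcm(10, 14) = 70: x ≡ 23 (mod 70).
  Combine with x ≡ 3 (mod 15): gcd(70, 15) = 5; 3 - 23 = -20, which IS divisible by 5, so compatible.
    Write x = 23 + 70·t and substitute into x ≡ 3 (mod 15): 70·t ≡ 3 − 23 = -20 (mod 15).
    Divide the congruence (and modulus) by g = 5: 14·t ≡ -4 (mod 3).
    Reduce coefficients mod 3: 2·t ≡ 2 (mod 3).
    The inverse of 2 mod 3 is 2 (since 2·2 = 4 = 1·3 + 1), so t ≡ 2·2 = 4 ≡ 1 (mod 3).
    Then x = 23 + 70·1 = 93, valid modulo lcm(70, 15) = 210: x ≡ 93 (mod 210).
Verify: 93 mod 10 = 3, 93 mod 14 = 9, 93 mod 15 = 3.

x ≡ 93 (mod 210).


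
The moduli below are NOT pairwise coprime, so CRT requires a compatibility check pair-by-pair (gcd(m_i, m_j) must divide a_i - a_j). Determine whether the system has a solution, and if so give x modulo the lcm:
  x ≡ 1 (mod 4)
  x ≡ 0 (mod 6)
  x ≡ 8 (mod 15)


Moduli 4, 6, 15 are not pairwise coprime, so CRT works modulo lcm(m_i) when all pairwise compatibility conditions hold.
Pairwise compatibility: gcd(m_i, m_j) must divide a_i - a_j for every pair.
Merge one congruence at a time:
  Start: x ≡ 1 (mod 4).
  Combine with x ≡ 0 (mod 6): gcd(4, 6) = 2, and 0 - 1 = -1 is NOT divisible by 2.
    ⇒ system is inconsistent (no integer solution).

No solution (the system is inconsistent).


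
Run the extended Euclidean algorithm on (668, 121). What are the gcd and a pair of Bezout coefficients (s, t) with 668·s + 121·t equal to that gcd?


Euclidean algorithm on (668, 121) — divide until remainder is 0:
  668 = 5 · 121 + 63
  121 = 1 · 63 + 58
  63 = 1 · 58 + 5
  58 = 11 · 5 + 3
  5 = 1 · 3 + 2
  3 = 1 · 2 + 1
  2 = 2 · 1 + 0
gcd(668, 121) = 1.
Track Bezout coefficients alongside the remainders: start with r₀ = 668 = a·1 + b·0 (s = 1, t = 0) and r₁ = 121 = a·0 + b·1 (s = 0, t = 1); each new remainder r_{k+1} = r_{k-1} − q_k·r_k inherits s_{k+1} = s_{k-1} − q_k·s_k, t_{k+1} = t_{k-1} − q_k·t_k, so r_k = a·s_k + b·t_k at every step:
  q = 5: r = 63, s = 1 − 5·0 = 1, t = 0 − 5·1 = -5  (check: 668·1 + 121·(-5) = 63)
  q = 1: r = 58, s = 0 − 1·1 = -1, t = 1 − 1·(-5) = 6  (check: 668·(-1) + 121·6 = 58)
  q = 1: r = 5, s = 1 − 1·(-1) = 2, t = -5 − 1·6 = -11  (check: 668·2 + 121·(-11) = 5)
  q = 11: r = 3, s = -1 − 11·2 = -23, t = 6 − 11·(-11) = 127  (check: 668·(-23) + 121·127 = 3)
  q = 1: r = 2, s = 2 − 1·(-23) = 25, t = -11 − 1·127 = -138  (check: 668·25 + 121·(-138) = 2)
  q = 1: r = 1, s = -23 − 1·25 = -48, t = 127 − 1·(-138) = 265  (check: 668·(-48) + 121·265 = 1)
The row with r = 1 (the gcd) gives the Bezout coefficients s = -48, t = 265.
Result: 668 · (-48) + 121 · (265) = 1.

gcd(668, 121) = 1; s = -48, t = 265 (check: 668·(-48) + 121·265 = 1).


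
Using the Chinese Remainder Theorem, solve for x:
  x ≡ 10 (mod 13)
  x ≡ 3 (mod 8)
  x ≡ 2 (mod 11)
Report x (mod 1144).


Moduli 13, 8, 11 are pairwise coprime; by CRT there is a unique solution modulo M = 13 · 8 · 11 = 1144.
Solve pairwise, accumulating the modulus:
  Start with x ≡ 10 (mod 13).
  Combine with x ≡ 3 (mod 8): since gcd(13, 8) = 1, we get a unique residue mod 104.
    Write x = 10 + 13·t and substitute into x ≡ 3 (mod 8): 13·t ≡ 3 − 10 = -7 (mod 8).
    Reduce coefficients mod 8: 5·t ≡ 1 (mod 8).
    The inverse of 5 mod 8 is 5 (since 5·5 = 25 = 3·8 + 1), so t ≡ 5·1 = 5 ≡ 5 (mod 8).
    Then x = 10 + 13·5 = 75, valid modulo lcm(13, 8) = 104: x ≡ 75 (mod 104).
  Combine with x ≡ 2 (mod 11): since gcd(104, 11) = 1, we get a unique residue mod 1144.
    Write x = 75 + 104·t and substitute into x ≡ 2 (mod 11): 104·t ≡ 2 − 75 = -73 (mod 11).
    Reduce coefficients mod 11: 5·t ≡ 4 (mod 11).
    The inverse of 5 mod 11 is 9 (since 5·9 = 45 = 4·11 + 1), so t ≡ 9·4 = 36 ≡ 3 (mod 11).
    Then x = 75 + 104·3 = 387, valid modulo lcm(104, 11) = 1144: x ≡ 387 (mod 1144).
Verify: 387 mod 13 = 10 ✓, 387 mod 8 = 3 ✓, 387 mod 11 = 2 ✓.

x ≡ 387 (mod 1144).


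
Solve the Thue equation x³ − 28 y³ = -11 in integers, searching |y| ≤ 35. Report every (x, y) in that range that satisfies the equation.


The equation is x³ - 28y³ = -11. For fixed y, x³ = 28·y³ − 11, so a solution requires the RHS to be a perfect cube.
Strategy: iterate y from -35 to 35, compute RHS = 28·y³ − 11, and check whether it is a (positive or negative) perfect cube.
Check small values of y:
  y = 0: RHS = -11 is not a perfect cube.
  y = 1: RHS = 17 is not a perfect cube.
  y = -1: RHS = -39 is not a perfect cube.
  y = 2: RHS = 213 is not a perfect cube.
  y = -2: RHS = -235 is not a perfect cube.
  y = 3: RHS = 745 is not a perfect cube.
  y = -3: RHS = -767 is not a perfect cube.
Continuing the search up to |y| = 35 finds no solutions either.
No (x, y) in the scanned range satisfies the equation.

No integer solutions with |y| ≤ 35.


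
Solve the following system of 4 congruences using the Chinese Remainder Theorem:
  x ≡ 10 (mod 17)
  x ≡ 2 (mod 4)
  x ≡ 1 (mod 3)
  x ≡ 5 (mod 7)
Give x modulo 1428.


Product of moduli M = 17 · 4 · 3 · 7 = 1428.
Merge one congruence at a time:
  Start: x ≡ 10 (mod 17).
  Combine with x ≡ 2 (mod 4); new modulus lcm = 68.
    Write x = 10 + 17·t and substitute into x ≡ 2 (mod 4): 17·t ≡ 2 − 10 = -8 (mod 4).
    Reduce coefficients mod 4: 1·t ≡ 0 (mod 4).
    So t ≡ 0 (mod 4).
    Then x = 10 + 17·0 = 10, valid modulo lcm(17, 4) = 68: x ≡ 10 (mod 68).
  Combine with x ≡ 1 (mod 3); new modulus lcm = 204.
    Write x = 10 + 68·t and substitute into x ≡ 1 (mod 3): 68·t ≡ 1 − 10 = -9 (mod 3).
    Reduce coefficients mod 3: 2·t ≡ 0 (mod 3).
    The inverse of 2 mod 3 is 2 (since 2·2 = 4 = 1·3 + 1), so t ≡ 2·0 = 0 ≡ 0 (mod 3).
    Then x = 10 + 68·0 = 10, valid modulo lcm(68, 3) = 204: x ≡ 10 (mod 204).
  Combine with x ≡ 5 (mod 7); new modulus lcm = 1428.
    Write x = 10 + 204·t and substitute into x ≡ 5 (mod 7): 204·t ≡ 5 − 10 = -5 (mod 7).
    Reduce coefficients mod 7: 1·t ≡ 2 (mod 7).
    So t ≡ 2 (mod 7).
    Then x = 10 + 204·2 = 418, valid modulo lcm(204, 7) = 1428: x ≡ 418 (mod 1428).
Verify against each original: 418 mod 17 = 10, 418 mod 4 = 2, 418 mod 3 = 1, 418 mod 7 = 5.

x ≡ 418 (mod 1428).


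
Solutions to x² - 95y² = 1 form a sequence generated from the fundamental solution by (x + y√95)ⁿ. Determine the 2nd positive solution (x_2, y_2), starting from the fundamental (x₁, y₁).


Step 1: Find the fundamental solution (x₁, y₁) of x² - 95y² = 1.
  Expand √95 as a continued fraction. a₀ = ⌊√95⌋ = 9; iterate m_{k+1} = d_k·a_k − m_k, d_{k+1} = (95 − m_{k+1}²)/d_k, a_{k+1} = ⌊(a₀ + m_{k+1})/d_{k+1}⌋ (starting m₀ = 0, d₀ = 1), with convergents p_k = a_k·p_{k-1} + p_{k-2}, q_k = a_k·q_{k-1} + q_{k-2} (p₋₁ = 1, q₋₁ = 0):
  k = 0: a₀ = 9; p₀/q₀ = 9/1; p₀² − 95·q₀² = 81 − 95 = -14.
  k = 1: m = 9, d = 14, a = ⌊(9 + 9)/14⌋ = 1; p/q = (1·9 + 1)/(1·1 + 0) = 10/1; p² − 95·q² = 100 − 95 = 5.
  k = 2: m = 5, d = 5, a = ⌊(9 + 5)/5⌋ = 2; p/q = (2·10 + 9)/(2·1 + 1) = 29/3; p² − 95·q² = 841 − 855 = -14.
  k = 3: m = 5, d = 14, a = ⌊(9 + 5)/14⌋ = 1; p/q = (1·29 + 10)/(1·3 + 1) = 39/4; p² − 95·q² = 1521 − 1520 = 1.
  The first convergent with p² − 95·q² = 1 gives the fundamental solution (x₁, y₁) = (39, 4).
Step 2: Apply the recurrence (x_{n+1}, y_{n+1}) = (x₁x_n + 95y₁y_n, x₁y_n + y₁x_n) repeatedly.
  From (x_1, y_1) = (39, 4): x_2 = 39·39 + 95·4·4 = 3041; y_2 = 39·4 + 4·39 = 312.
Step 3: Verify x_2² - 95·y_2² = 9247681 - 9247680 = 1 (should be 1). ✓

(x_1, y_1) = (39, 4); (x_2, y_2) = (3041, 312).


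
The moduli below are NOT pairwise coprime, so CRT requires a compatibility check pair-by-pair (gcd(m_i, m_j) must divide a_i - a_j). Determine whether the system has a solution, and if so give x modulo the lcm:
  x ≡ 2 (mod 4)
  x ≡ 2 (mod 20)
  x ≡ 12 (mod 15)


Moduli 4, 20, 15 are not pairwise coprime, so CRT works modulo lcm(m_i) when all pairwise compatibility conditions hold.
Pairwise compatibility: gcd(m_i, m_j) must divide a_i - a_j for every pair.
Merge one congruence at a time:
  Start: x ≡ 2 (mod 4).
  Combine with x ≡ 2 (mod 20): gcd(4, 20) = 4; 2 - 2 = 0, which IS divisible by 4, so compatible.
    Write x = 2 + 4·t and substitute into x ≡ 2 (mod 20): 4·t ≡ 2 − 2 = 0 (mod 20).
    Divide the congruence (and modulus) by g = 4: 1·t ≡ 0 (mod 5).
    So t ≡ 0 (mod 5).
    Then x = 2 + 4·0 = 2, valid modulo lcm(4, 20) = 20: x ≡ 2 (mod 20).
  Combine with x ≡ 12 (mod 15): gcd(20, 15) = 5; 12 - 2 = 10, which IS divisible by 5, so compatible.
    Write x = 2 + 20·t and substitute into x ≡ 12 (mod 15): 20·t ≡ 12 − 2 = 10 (mod 15).
    Divide the congruence (and modulus) by g = 5: 4·t ≡ 2 (mod 3).
    Reduce coefficients mod 3: 1·t ≡ 2 (mod 3).
    So t ≡ 2 (mod 3).
    Then x = 2 + 20·2 = 42, valid modulo lcm(20, 15) = 60: x ≡ 42 (mod 60).
Verify: 42 mod 4 = 2, 42 mod 20 = 2, 42 mod 15 = 12.

x ≡ 42 (mod 60).


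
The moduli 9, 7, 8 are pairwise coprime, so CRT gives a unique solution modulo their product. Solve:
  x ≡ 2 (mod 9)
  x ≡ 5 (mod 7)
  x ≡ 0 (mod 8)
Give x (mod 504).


Moduli 9, 7, 8 are pairwise coprime; by CRT there is a unique solution modulo M = 9 · 7 · 8 = 504.
Solve pairwise, accumulating the modulus:
  Start with x ≡ 2 (mod 9).
  Combine with x ≡ 5 (mod 7): since gcd(9, 7) = 1, we get a unique residue mod 63.
    Write x = 2 + 9·t and substitute into x ≡ 5 (mod 7): 9·t ≡ 5 − 2 = 3 (mod 7).
    Reduce coefficients mod 7: 2·t ≡ 3 (mod 7).
    The inverse of 2 mod 7 is 4 (since 2·4 = 8 = 1·7 + 1), so t ≡ 4·3 = 12 ≡ 5 (mod 7).
    Then x = 2 + 9·5 = 47, valid modulo lcm(9, 7) = 63: x ≡ 47 (mod 63).
  Combine with x ≡ 0 (mod 8): since gcd(63, 8) = 1, we get a unique residue mod 504.
    Write x = 47 + 63·t and substitute into x ≡ 0 (mod 8): 63·t ≡ 0 − 47 = -47 (mod 8).
    Reduce coefficients mod 8: 7·t ≡ 1 (mod 8).
    The inverse of 7 mod 8 is 7 (since 7·7 = 49 = 6·8 + 1), so t ≡ 7·1 = 7 ≡ 7 (mod 8).
    Then x = 47 + 63·7 = 488, valid modulo lcm(63, 8) = 504: x ≡ 488 (mod 504).
Verify: 488 mod 9 = 2 ✓, 488 mod 7 = 5 ✓, 488 mod 8 = 0 ✓.

x ≡ 488 (mod 504).


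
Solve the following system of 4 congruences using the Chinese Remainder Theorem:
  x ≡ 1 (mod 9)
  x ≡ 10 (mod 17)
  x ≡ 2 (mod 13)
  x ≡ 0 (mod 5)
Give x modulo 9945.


Product of moduli M = 9 · 17 · 13 · 5 = 9945.
Merge one congruence at a time:
  Start: x ≡ 1 (mod 9).
  Combine with x ≡ 10 (mod 17); new modulus lcm = 153.
    Write x = 1 + 9·t and substitute into x ≡ 10 (mod 17): 9·t ≡ 10 − 1 = 9 (mod 17).
    The inverse of 9 mod 17 is 2 (since 9·2 = 18 = 1·17 + 1), so t ≡ 2·9 = 18 ≡ 1 (mod 17).
    Then x = 1 + 9·1 = 10, valid modulo lcm(9, 17) = 153: x ≡ 10 (mod 153).
  Combine with x ≡ 2 (mod 13); new modulus lcm = 1989.
    Write x = 10 + 153·t and substitute into x ≡ 2 (mod 13): 153·t ≡ 2 − 10 = -8 (mod 13).
    Reduce coefficients mod 13: 10·t ≡ 5 (mod 13).
    The inverse of 10 mod 13 is 4 (since 10·4 = 40 = 3·13 + 1), so t ≡ 4·5 = 20 ≡ 7 (mod 13).
    Then x = 10 + 153·7 = 1081, valid modulo lcm(153, 13) = 1989: x ≡ 1081 (mod 1989).
  Combine with x ≡ 0 (mod 5); new modulus lcm = 9945.
    Write x = 1081 + 1989·t and substitute into x ≡ 0 (mod 5): 1989·t ≡ 0 − 1081 = -1081 (mod 5).
    Reduce coefficients mod 5: 4·t ≡ 4 (mod 5).
    The inverse of 4 mod 5 is 4 (since 4·4 = 16 = 3·5 + 1), so t ≡ 4·4 = 16 ≡ 1 (mod 5).
    Then x = 1081 + 1989·1 = 3070, valid modulo lcm(1989, 5) = 9945: x ≡ 3070 (mod 9945).
Verify against each original: 3070 mod 9 = 1, 3070 mod 17 = 10, 3070 mod 13 = 2, 3070 mod 5 = 0.

x ≡ 3070 (mod 9945).


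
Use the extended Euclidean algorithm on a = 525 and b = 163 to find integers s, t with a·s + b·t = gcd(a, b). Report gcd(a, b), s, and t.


Euclidean algorithm on (525, 163) — divide until remainder is 0:
  525 = 3 · 163 + 36
  163 = 4 · 36 + 19
  36 = 1 · 19 + 17
  19 = 1 · 17 + 2
  17 = 8 · 2 + 1
  2 = 2 · 1 + 0
gcd(525, 163) = 1.
Track Bezout coefficients alongside the remainders: start with r₀ = 525 = a·1 + b·0 (s = 1, t = 0) and r₁ = 163 = a·0 + b·1 (s = 0, t = 1); each new remainder r_{k+1} = r_{k-1} − q_k·r_k inherits s_{k+1} = s_{k-1} − q_k·s_k, t_{k+1} = t_{k-1} − q_k·t_k, so r_k = a·s_k + b·t_k at every step:
  q = 3: r = 36, s = 1 − 3·0 = 1, t = 0 − 3·1 = -3  (check: 525·1 + 163·(-3) = 36)
  q = 4: r = 19, s = 0 − 4·1 = -4, t = 1 − 4·(-3) = 13  (check: 525·(-4) + 163·13 = 19)
  q = 1: r = 17, s = 1 − 1·(-4) = 5, t = -3 − 1·13 = -16  (check: 525·5 + 163·(-16) = 17)
  q = 1: r = 2, s = -4 − 1·5 = -9, t = 13 − 1·(-16) = 29  (check: 525·(-9) + 163·29 = 2)
  q = 8: r = 1, s = 5 − 8·(-9) = 77, t = -16 − 8·29 = -248  (check: 525·77 + 163·(-248) = 1)
The row with r = 1 (the gcd) gives the Bezout coefficients s = 77, t = -248.
Result: 525 · (77) + 163 · (-248) = 1.

gcd(525, 163) = 1; s = 77, t = -248 (check: 525·77 + 163·(-248) = 1).


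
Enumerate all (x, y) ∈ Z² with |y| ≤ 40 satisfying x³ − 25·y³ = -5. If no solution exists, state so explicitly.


The equation is x³ - 25y³ = -5. For fixed y, x³ = 25·y³ − 5, so a solution requires the RHS to be a perfect cube.
Strategy: iterate y from -40 to 40, compute RHS = 25·y³ − 5, and check whether it is a (positive or negative) perfect cube.
Check small values of y:
  y = 0: RHS = -5 is not a perfect cube.
  y = 1: RHS = 20 is not a perfect cube.
  y = -1: RHS = -30 is not a perfect cube.
  y = 2: RHS = 195 is not a perfect cube.
  y = -2: RHS = -205 is not a perfect cube.
  y = 3: RHS = 670 is not a perfect cube.
  y = -3: RHS = -680 is not a perfect cube.
Continuing the search up to |y| = 40 finds no solutions either.
No (x, y) in the scanned range satisfies the equation.

No integer solutions with |y| ≤ 40.


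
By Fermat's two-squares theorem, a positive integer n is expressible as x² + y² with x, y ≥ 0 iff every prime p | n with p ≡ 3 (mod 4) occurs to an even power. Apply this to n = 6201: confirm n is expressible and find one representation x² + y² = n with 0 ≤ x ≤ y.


Step 1: Factor n = 6201 = 3^2 · 13 · 53.
Step 2: Check the mod-4 condition on each prime factor: 3 ≡ 3 (mod 4), exponent 2 (must be even); 13 ≡ 1 (mod 4), exponent 1; 53 ≡ 1 (mod 4), exponent 1.
All primes ≡ 3 (mod 4) appear to even exponent (or don't appear), so by the two-squares theorem n IS expressible as a sum of two squares.
Step 3: Build a representation. Group n = k² · m with k = 3 and m = 13 · 53 = 689 (a product of primes ≡ 1 (mod 4)); a representation of m scales to one of n via (k·x)² + (k·y)² = k²(x² + y²). Each prime p ≡ 1 (mod 4) is itself a sum of two squares; find a² by testing p − a² for a perfect square:
  13: 13 − 1² = 12, 13 − 2² = 9 = 3² ⇒ 13 = 2² + 3².
  53: 53 − 1² = 52, 53 − 2² = 49 = 7² ⇒ 53 = 2² + 7².
  Combine using the Brahmagupta–Fibonacci identity (a² + b²)(c² + d²) = (ac − bd)² + (ad + bc)² = (ac + bd)² + (ad − bc)²:
  13 · 53 = 689: from (2² + 3²)(2² + 7²), take (2·2 − 3·7, 2·7 + 3·2) = (4 − 21, 14 + 6) = (-17, 20); dropping signs (only squares matter) gives (17, 20); check 17² + 20² = 289 + 400 = 689 ✓.
  Scale by k = 3: (3·17, 3·20) = (51, 60).
Step 4: Order so x ≤ y and verify: 51² + 60² = 2601 + 3600 = 6201 = n. ✓

n = 6201 = 51² + 60² (one valid representation with x ≤ y).


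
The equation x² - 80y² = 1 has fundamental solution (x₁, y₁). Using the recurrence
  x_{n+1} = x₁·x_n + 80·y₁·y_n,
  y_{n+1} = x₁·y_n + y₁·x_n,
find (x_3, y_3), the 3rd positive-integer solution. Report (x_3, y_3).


Step 1: Find the fundamental solution (x₁, y₁) of x² - 80y² = 1.
  Expand √80 as a continued fraction. a₀ = ⌊√80⌋ = 8; iterate m_{k+1} = d_k·a_k − m_k, d_{k+1} = (80 − m_{k+1}²)/d_k, a_{k+1} = ⌊(a₀ + m_{k+1})/d_{k+1}⌋ (starting m₀ = 0, d₀ = 1), with convergents p_k = a_k·p_{k-1} + p_{k-2}, q_k = a_k·q_{k-1} + q_{k-2} (p₋₁ = 1, q₋₁ = 0):
  k = 0: a₀ = 8; p₀/q₀ = 8/1; p₀² − 80·q₀² = 64 − 80 = -16.
  k = 1: m = 8, d = 16, a = ⌊(8 + 8)/16⌋ = 1; p/q = (1·8 + 1)/(1·1 + 0) = 9/1; p² − 80·q² = 81 − 80 = 1.
  The first convergent with p² − 80·q² = 1 gives the fundamental solution (x₁, y₁) = (9, 1).
Step 2: Apply the recurrence (x_{n+1}, y_{n+1}) = (x₁x_n + 80y₁y_n, x₁y_n + y₁x_n) repeatedly.
  From (x_1, y_1) = (9, 1): x_2 = 9·9 + 80·1·1 = 161; y_2 = 9·1 + 1·9 = 18.
  From (x_2, y_2) = (161, 18): x_3 = 9·161 + 80·1·18 = 2889; y_3 = 9·18 + 1·161 = 323.
Step 3: Verify x_3² - 80·y_3² = 8346321 - 8346320 = 1 (should be 1). ✓

(x_1, y_1) = (9, 1); (x_3, y_3) = (2889, 323).


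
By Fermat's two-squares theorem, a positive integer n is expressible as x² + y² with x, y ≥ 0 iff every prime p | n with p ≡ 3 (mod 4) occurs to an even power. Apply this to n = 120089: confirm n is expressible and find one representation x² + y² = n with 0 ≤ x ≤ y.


Step 1: Factor n = 120089 = 29 · 41 · 101.
Step 2: Check the mod-4 condition on each prime factor: 29 ≡ 1 (mod 4), exponent 1; 41 ≡ 1 (mod 4), exponent 1; 101 ≡ 1 (mod 4), exponent 1.
All primes ≡ 3 (mod 4) appear to even exponent (or don't appear), so by the two-squares theorem n IS expressible as a sum of two squares.
Step 3: Build a representation. Here n = 29 · 41 · 101 is a product of primes ≡ 1 (mod 4). Each prime p ≡ 1 (mod 4) is itself a sum of two squares; find a² by testing p − a² for a perfect square:
  29: 29 − 1² = 28, 29 − 2² = 25 = 5² ⇒ 29 = 2² + 5².
  41: 41 − 1² = 40, 41 − 2² = 37, 41 − 3² = 32, 41 − 4² = 25 = 5² ⇒ 41 = 4² + 5².
  101: 101 − 1² = 100 = 10² ⇒ 101 = 1² + 10².
  Combine using the Brahmagupta–Fibonacci identity (a² + b²)(c² + d²) = (ac − bd)² + (ad + bc)² = (ac + bd)² + (ad − bc)²:
  29 · 41 = 1189: from (2² + 5²)(4² + 5²), take (2·4 − 5·5, 2·5 + 5·4) = (8 − 25, 10 + 20) = (-17, 30); dropping signs (only squares matter) gives (17, 30); check 17² + 30² = 289 + 900 = 1189 ✓.
  1189 · 101 = 120089: from (17² + 30²)(1² + 10²), take (17·1 − 30·10, 17·10 + 30·1) = (17 − 300, 170 + 30) = (-283, 200); dropping signs (only squares matter) gives (283, 200); check 283² + 200² = 80089 + 40000 = 120089 ✓.
Step 4: Order so x ≤ y and verify: 200² + 283² = 40000 + 80089 = 120089 = n. ✓

n = 120089 = 200² + 283² (one valid representation with x ≤ y).


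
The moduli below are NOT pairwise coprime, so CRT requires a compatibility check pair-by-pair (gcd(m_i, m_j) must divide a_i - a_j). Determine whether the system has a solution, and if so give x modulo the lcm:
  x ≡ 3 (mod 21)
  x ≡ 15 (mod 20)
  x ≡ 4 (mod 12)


Moduli 21, 20, 12 are not pairwise coprime, so CRT works modulo lcm(m_i) when all pairwise compatibility conditions hold.
Pairwise compatibility: gcd(m_i, m_j) must divide a_i - a_j for every pair.
Merge one congruence at a time:
  Start: x ≡ 3 (mod 21).
  Combine with x ≡ 15 (mod 20): gcd(21, 20) = 1; 15 - 3 = 12, which IS divisible by 1, so compatible.
    Write x = 3 + 21·t and substitute into x ≡ 15 (mod 20): 21·t ≡ 15 − 3 = 12 (mod 20).
    Reduce coefficients mod 20: 1·t ≡ 12 (mod 20).
    So t ≡ 12 (mod 20).
    Then x = 3 + 21·12 = 255, valid modulo lcm(21, 20) = 420: x ≡ 255 (mod 420).
  Combine with x ≡ 4 (mod 12): gcd(420, 12) = 12, and 4 - 255 = -251 is NOT divisible by 12.
    ⇒ system is inconsistent (no integer solution).

No solution (the system is inconsistent).
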